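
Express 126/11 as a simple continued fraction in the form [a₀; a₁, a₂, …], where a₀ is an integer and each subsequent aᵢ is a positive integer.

[11; 2, 5]

Repeatedly divide and take the remainder:
126 ÷ 11 → quotient 11, remainder 5
11 ÷ 5 → quotient 2, remainder 1
5 ÷ 1 → quotient 5, remainder 0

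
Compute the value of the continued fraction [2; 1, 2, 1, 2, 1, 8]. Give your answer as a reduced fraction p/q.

Start with 8.
1 + 1/(8/1) = 1 + 1/8 = 9/8
2 + 1/(9/8) = 2 + 8/9 = 26/9
1 + 1/(26/9) = 1 + 9/26 = 35/26
2 + 1/(35/26) = 2 + 26/35 = 96/35
1 + 1/(96/35) = 1 + 35/96 = 131/96
2 + 1/(131/96) = 2 + 96/131 = 358/131

358/131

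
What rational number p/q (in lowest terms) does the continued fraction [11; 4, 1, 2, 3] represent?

Use the convergent recurrence hₖ = aₖ·hₖ₋₁ + hₖ₋₂ (and likewise for the denominators kₖ):
a_0 = 11: 11/1
a_1 = 4: 45/4
a_2 = 1: 56/5
a_3 = 2: 157/14
a_4 = 3: 527/47

527/47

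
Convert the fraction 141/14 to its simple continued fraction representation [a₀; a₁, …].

[10; 14]

Apply division with remainder until the remainder is 0:
141 ÷ 14 → quotient 10, remainder 1
14 ÷ 1 → quotient 14, remainder 0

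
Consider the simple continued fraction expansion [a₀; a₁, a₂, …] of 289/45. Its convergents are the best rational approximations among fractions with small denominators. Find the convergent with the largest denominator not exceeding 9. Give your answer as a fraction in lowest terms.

45/7

a_0 = 6: 6/1  (≤ bound)
a_1 = 2: 13/2  (≤ bound)
a_2 = 2: 32/5  (≤ bound)
a_3 = 1: 45/7  (≤ bound)
a_4 = 2: 122/19  (> 9, stop)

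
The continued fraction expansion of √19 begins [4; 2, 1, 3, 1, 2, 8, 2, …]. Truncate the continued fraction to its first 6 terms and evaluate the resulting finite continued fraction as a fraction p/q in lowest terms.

170/39

Start with 2.
1 + 1/(2/1) = 1 + 1/2 = 3/2
3 + 1/(3/2) = 3 + 2/3 = 11/3
1 + 1/(11/3) = 1 + 3/11 = 14/11
2 + 1/(14/11) = 2 + 11/14 = 39/14
4 + 1/(39/14) = 4 + 14/39 = 170/39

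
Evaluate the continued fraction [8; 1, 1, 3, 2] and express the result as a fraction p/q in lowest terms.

137/16

Starting at the tail and folding back:
Start with 2.
3 + 1/(2/1) = 3 + 1/2 = 7/2
1 + 1/(7/2) = 1 + 2/7 = 9/7
1 + 1/(9/7) = 1 + 7/9 = 16/9
8 + 1/(16/9) = 8 + 9/16 = 137/16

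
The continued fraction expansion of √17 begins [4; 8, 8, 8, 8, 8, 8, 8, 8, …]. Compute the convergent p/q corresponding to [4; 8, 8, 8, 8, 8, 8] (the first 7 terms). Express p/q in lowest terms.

Start with 8.
8 + 1/(8/1) = 8 + 1/8 = 65/8
8 + 1/(65/8) = 8 + 8/65 = 528/65
8 + 1/(528/65) = 8 + 65/528 = 4289/528
8 + 1/(4289/528) = 8 + 528/4289 = 34840/4289
8 + 1/(34840/4289) = 8 + 4289/34840 = 283009/34840
4 + 1/(283009/34840) = 4 + 34840/283009 = 1166876/283009

1166876/283009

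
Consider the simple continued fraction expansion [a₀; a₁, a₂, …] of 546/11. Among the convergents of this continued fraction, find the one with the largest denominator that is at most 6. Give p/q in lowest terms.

149/3

a_0 = 49: 49/1  (≤ bound)
a_1 = 1: 50/1  (≤ bound)
a_2 = 1: 99/2  (≤ bound)
a_3 = 1: 149/3  (≤ bound)
a_4 = 3: 546/11  (> 6, stop)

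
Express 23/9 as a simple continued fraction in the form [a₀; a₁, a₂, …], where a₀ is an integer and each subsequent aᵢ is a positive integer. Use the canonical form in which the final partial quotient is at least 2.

Repeatedly divide and take the remainder:
23 = 2·9 + 5, so a_0 = 2
9 = 1·5 + 4, so a_1 = 1
5 = 1·4 + 1, so a_2 = 1
4 = 4·1 + 0, so a_3 = 4

[2; 1, 1, 4]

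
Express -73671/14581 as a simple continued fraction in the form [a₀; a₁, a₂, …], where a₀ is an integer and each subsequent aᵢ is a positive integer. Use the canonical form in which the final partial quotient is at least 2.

[-6; 1, 18, 28, 2, 1, 2, 3]

-73671 ÷ 14581 → quotient -6, remainder 13815
14581 ÷ 13815 → quotient 1, remainder 766
13815 ÷ 766 → quotient 18, remainder 27
766 ÷ 27 → quotient 28, remainder 10
27 ÷ 10 → quotient 2, remainder 7
10 ÷ 7 → quotient 1, remainder 3
7 ÷ 3 → quotient 2, remainder 1
3 ÷ 1 → quotient 3, remainder 0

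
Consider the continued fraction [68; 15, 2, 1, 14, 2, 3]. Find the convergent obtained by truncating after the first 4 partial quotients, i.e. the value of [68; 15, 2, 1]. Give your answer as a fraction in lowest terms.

3131/46

Work from the innermost term outward:
Start with 1.
2 + 1/(1/1) = 2 + 1/1 = 3/1
15 + 1/(3/1) = 15 + 1/3 = 46/3
68 + 1/(46/3) = 68 + 3/46 = 3131/46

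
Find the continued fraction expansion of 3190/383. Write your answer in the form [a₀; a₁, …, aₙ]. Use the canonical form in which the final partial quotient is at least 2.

[8; 3, 25, 5]

⌊3190/383⌋ = 8, remainder 126
⌊383/126⌋ = 3, remainder 5
⌊126/5⌋ = 25, remainder 1
⌊5/1⌋ = 5, remainder 0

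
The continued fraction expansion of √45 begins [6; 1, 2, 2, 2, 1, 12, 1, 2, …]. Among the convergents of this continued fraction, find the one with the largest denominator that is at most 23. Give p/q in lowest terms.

114/17

List convergents until the denominator exceeds the bound:
a_0 = 6: 6/1  (≤ bound)
a_1 = 1: 7/1  (≤ bound)
a_2 = 2: 20/3  (≤ bound)
a_3 = 2: 47/7  (≤ bound)
a_4 = 2: 114/17  (≤ bound)
a_5 = 1: 161/24  (> 23, stop)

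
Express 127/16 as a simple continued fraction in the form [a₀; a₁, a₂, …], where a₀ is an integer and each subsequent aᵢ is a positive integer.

[7; 1, 15]

127 ÷ 16 → quotient 7, remainder 15
16 ÷ 15 → quotient 1, remainder 1
15 ÷ 1 → quotient 15, remainder 0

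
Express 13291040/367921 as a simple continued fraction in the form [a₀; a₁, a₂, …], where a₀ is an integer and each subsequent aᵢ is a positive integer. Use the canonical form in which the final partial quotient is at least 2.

13291040 ÷ 367921 → quotient 36, remainder 45884
367921 ÷ 45884 → quotient 8, remainder 849
45884 ÷ 849 → quotient 54, remainder 38
849 ÷ 38 → quotient 22, remainder 13
38 ÷ 13 → quotient 2, remainder 12
13 ÷ 12 → quotient 1, remainder 1
12 ÷ 1 → quotient 12, remainder 0

[36; 8, 54, 22, 2, 1, 12]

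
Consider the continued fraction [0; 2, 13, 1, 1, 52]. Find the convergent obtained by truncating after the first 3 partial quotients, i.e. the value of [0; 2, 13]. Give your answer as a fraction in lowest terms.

13/27

Start with 13.
2 + 1/(13/1) = 2 + 1/13 = 27/13
0 + 1/(27/13) = 0 + 13/27 = 13/27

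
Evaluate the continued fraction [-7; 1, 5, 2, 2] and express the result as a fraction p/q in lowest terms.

Start with 2.
2 + 1/(2/1) = 2 + 1/2 = 5/2
5 + 1/(5/2) = 5 + 2/5 = 27/5
1 + 1/(27/5) = 1 + 5/27 = 32/27
-7 + 1/(32/27) = -7 + 27/32 = -197/32

-197/32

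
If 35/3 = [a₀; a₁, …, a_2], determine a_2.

Run the Euclidean algorithm, recording each quotient:
⌊35/3⌋ = 11, remainder 2
⌊3/2⌋ = 1, remainder 1
⌊2/1⌋ = 2, remainder 0

2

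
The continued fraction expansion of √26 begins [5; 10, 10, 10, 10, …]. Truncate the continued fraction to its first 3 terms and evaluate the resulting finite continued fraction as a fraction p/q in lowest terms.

515/101

Work from the innermost term outward:
Start with 10.
10 + 1/(10/1) = 10 + 1/10 = 101/10
5 + 1/(101/10) = 5 + 10/101 = 515/101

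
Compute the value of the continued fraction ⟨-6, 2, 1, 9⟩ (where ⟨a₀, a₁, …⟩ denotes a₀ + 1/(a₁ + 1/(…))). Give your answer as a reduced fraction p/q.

a_0 = -6: -6/1
a_1 = 2: -11/2
a_2 = 1: -17/3
a_3 = 9: -164/29

-164/29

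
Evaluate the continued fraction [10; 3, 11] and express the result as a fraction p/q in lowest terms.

351/34

a_0 = 10: 10/1
a_1 = 3: 31/3
a_2 = 11: 351/34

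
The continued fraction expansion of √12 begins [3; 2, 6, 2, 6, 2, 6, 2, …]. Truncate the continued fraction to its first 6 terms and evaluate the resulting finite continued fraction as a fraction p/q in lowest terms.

1351/390

Start with 2.
6 + 1/(2/1) = 6 + 1/2 = 13/2
2 + 1/(13/2) = 2 + 2/13 = 28/13
6 + 1/(28/13) = 6 + 13/28 = 181/28
2 + 1/(181/28) = 2 + 28/181 = 390/181
3 + 1/(390/181) = 3 + 181/390 = 1351/390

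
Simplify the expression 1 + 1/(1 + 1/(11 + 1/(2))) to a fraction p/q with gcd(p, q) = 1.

a_0 = 1: 1/1
a_1 = 1: 2/1
a_2 = 11: 23/12
a_3 = 2: 48/25

48/25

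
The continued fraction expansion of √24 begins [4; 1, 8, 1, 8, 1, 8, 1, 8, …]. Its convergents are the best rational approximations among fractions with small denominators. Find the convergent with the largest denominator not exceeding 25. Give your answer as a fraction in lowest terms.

List convergents until the denominator exceeds the bound:
a_0 = 4: 4/1  (≤ bound)
a_1 = 1: 5/1  (≤ bound)
a_2 = 8: 44/9  (≤ bound)
a_3 = 1: 49/10  (≤ bound)
a_4 = 8: 436/89  (> 25, stop)

49/10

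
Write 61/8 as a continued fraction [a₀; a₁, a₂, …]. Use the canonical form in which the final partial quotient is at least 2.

61 ÷ 8 → quotient 7, remainder 5
8 ÷ 5 → quotient 1, remainder 3
5 ÷ 3 → quotient 1, remainder 2
3 ÷ 2 → quotient 1, remainder 1
2 ÷ 1 → quotient 2, remainder 0

[7; 1, 1, 1, 2]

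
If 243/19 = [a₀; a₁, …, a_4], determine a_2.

3

Repeatedly divide and take the remainder:
⌊243/19⌋ = 12, remainder 15
⌊19/15⌋ = 1, remainder 4
⌊15/4⌋ = 3, remainder 3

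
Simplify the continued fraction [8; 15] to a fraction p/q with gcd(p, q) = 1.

a_0 = 8: 8/1
a_1 = 15: 121/15

121/15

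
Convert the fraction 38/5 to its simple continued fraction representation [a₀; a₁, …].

Run the Euclidean algorithm, recording each quotient:
⌊38/5⌋ = 7, remainder 3
⌊5/3⌋ = 1, remainder 2
⌊3/2⌋ = 1, remainder 1
⌊2/1⌋ = 2, remainder 0

[7; 1, 1, 2]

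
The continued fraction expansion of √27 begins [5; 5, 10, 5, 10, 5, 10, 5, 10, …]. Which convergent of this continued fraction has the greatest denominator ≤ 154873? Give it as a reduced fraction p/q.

716035/137801

a_0 = 5: 5/1  (≤ bound)
a_1 = 5: 26/5  (≤ bound)
a_2 = 10: 265/51  (≤ bound)
a_3 = 5: 1351/260  (≤ bound)
a_4 = 10: 13775/2651  (≤ bound)
a_5 = 5: 70226/13515  (≤ bound)
a_6 = 10: 716035/137801  (≤ bound)
a_7 = 5: 3650401/702520  (> 154873, stop)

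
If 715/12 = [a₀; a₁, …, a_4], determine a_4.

2

Repeatedly divide and take the remainder:
⌊715/12⌋ = 59, remainder 7
⌊12/7⌋ = 1, remainder 5
⌊7/5⌋ = 1, remainder 2
⌊5/2⌋ = 2, remainder 1
⌊2/1⌋ = 2, remainder 0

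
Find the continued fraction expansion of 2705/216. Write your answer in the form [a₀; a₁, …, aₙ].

[12; 1, 1, 10, 3, 3]

⌊2705/216⌋ = 12, remainder 113
⌊216/113⌋ = 1, remainder 103
⌊113/103⌋ = 1, remainder 10
⌊103/10⌋ = 10, remainder 3
⌊10/3⌋ = 3, remainder 1
⌊3/1⌋ = 3, remainder 0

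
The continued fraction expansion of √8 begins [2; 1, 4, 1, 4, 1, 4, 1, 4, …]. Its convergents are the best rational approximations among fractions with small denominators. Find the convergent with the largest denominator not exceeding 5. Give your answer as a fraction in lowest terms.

14/5

a_0 = 2: 2/1  (≤ bound)
a_1 = 1: 3/1  (≤ bound)
a_2 = 4: 14/5  (≤ bound)
a_3 = 1: 17/6  (> 5, stop)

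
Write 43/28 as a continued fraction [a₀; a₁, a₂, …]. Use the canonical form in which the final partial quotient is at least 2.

[1; 1, 1, 6, 2]

⌊43/28⌋ = 1, remainder 15
⌊28/15⌋ = 1, remainder 13
⌊15/13⌋ = 1, remainder 2
⌊13/2⌋ = 6, remainder 1
⌊2/1⌋ = 2, remainder 0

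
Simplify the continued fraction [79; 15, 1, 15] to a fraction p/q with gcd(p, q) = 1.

Start with 15.
1 + 1/(15/1) = 1 + 1/15 = 16/15
15 + 1/(16/15) = 15 + 15/16 = 255/16
79 + 1/(255/16) = 79 + 16/255 = 20161/255

20161/255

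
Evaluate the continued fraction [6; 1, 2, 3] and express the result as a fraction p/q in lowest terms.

a_0 = 6: 6/1
a_1 = 1: 7/1
a_2 = 2: 20/3
a_3 = 3: 67/10

67/10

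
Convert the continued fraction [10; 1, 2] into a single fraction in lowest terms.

Start with 2.
1 + 1/(2/1) = 1 + 1/2 = 3/2
10 + 1/(3/2) = 10 + 2/3 = 32/3

32/3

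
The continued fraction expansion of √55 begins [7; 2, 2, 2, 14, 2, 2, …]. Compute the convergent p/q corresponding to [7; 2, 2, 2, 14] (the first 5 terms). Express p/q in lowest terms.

Starting at the tail and folding back:
Start with 14.
2 + 1/(14/1) = 2 + 1/14 = 29/14
2 + 1/(29/14) = 2 + 14/29 = 72/29
2 + 1/(72/29) = 2 + 29/72 = 173/72
7 + 1/(173/72) = 7 + 72/173 = 1283/173

1283/173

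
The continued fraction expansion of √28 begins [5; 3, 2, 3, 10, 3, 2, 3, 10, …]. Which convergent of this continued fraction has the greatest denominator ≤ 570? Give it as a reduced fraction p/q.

List convergents until the denominator exceeds the bound:
a_0 = 5: 5/1  (≤ bound)
a_1 = 3: 16/3  (≤ bound)
a_2 = 2: 37/7  (≤ bound)
a_3 = 3: 127/24  (≤ bound)
a_4 = 10: 1307/247  (≤ bound)
a_5 = 3: 4048/765  (> 570, stop)

1307/247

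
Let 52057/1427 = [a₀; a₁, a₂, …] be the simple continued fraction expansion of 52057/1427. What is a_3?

⌊52057/1427⌋ = 36, remainder 685
⌊1427/685⌋ = 2, remainder 57
⌊685/57⌋ = 12, remainder 1
⌊57/1⌋ = 57, remainder 0

57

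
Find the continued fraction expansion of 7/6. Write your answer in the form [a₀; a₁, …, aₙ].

[1; 6]

Apply division with remainder until the remainder is 0:
⌊7/6⌋ = 1, remainder 1
⌊6/1⌋ = 6, remainder 0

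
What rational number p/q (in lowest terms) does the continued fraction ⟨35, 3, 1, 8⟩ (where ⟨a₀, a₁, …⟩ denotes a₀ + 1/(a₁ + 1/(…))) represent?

1234/35

Build up convergents one term at a time:
a_0 = 35: 35/1
a_1 = 3: 106/3
a_2 = 1: 141/4
a_3 = 8: 1234/35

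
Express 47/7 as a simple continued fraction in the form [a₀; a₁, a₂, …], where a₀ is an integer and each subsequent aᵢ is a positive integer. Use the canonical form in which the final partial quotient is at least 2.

Run the Euclidean algorithm, recording each quotient:
47 ÷ 7 → quotient 6, remainder 5
7 ÷ 5 → quotient 1, remainder 2
5 ÷ 2 → quotient 2, remainder 1
2 ÷ 1 → quotient 2, remainder 0

[6; 1, 2, 2]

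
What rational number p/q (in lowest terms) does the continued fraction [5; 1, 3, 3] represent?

75/13

Work from the innermost term outward:
Start with 3.
3 + 1/(3/1) = 3 + 1/3 = 10/3
1 + 1/(10/3) = 1 + 3/10 = 13/10
5 + 1/(13/10) = 5 + 10/13 = 75/13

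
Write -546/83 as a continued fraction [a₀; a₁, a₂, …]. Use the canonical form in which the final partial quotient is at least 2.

-546 ÷ 83 → quotient -7, remainder 35
83 ÷ 35 → quotient 2, remainder 13
35 ÷ 13 → quotient 2, remainder 9
13 ÷ 9 → quotient 1, remainder 4
9 ÷ 4 → quotient 2, remainder 1
4 ÷ 1 → quotient 4, remainder 0

[-7; 2, 2, 1, 2, 4]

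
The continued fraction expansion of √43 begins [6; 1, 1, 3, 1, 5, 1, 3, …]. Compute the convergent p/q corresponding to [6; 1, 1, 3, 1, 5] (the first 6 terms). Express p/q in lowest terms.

Compute successive convergents:
a_0 = 6: 6/1
a_1 = 1: 7/1
a_2 = 1: 13/2
a_3 = 3: 46/7
a_4 = 1: 59/9
a_5 = 5: 341/52

341/52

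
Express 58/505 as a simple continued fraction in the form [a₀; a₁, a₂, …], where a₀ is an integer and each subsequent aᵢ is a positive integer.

[0; 8, 1, 2, 2, 2, 3]

Apply division with remainder until the remainder is 0:
58 ÷ 505 → quotient 0, remainder 58
505 ÷ 58 → quotient 8, remainder 41
58 ÷ 41 → quotient 1, remainder 17
41 ÷ 17 → quotient 2, remainder 7
17 ÷ 7 → quotient 2, remainder 3
7 ÷ 3 → quotient 2, remainder 1
3 ÷ 1 → quotient 3, remainder 0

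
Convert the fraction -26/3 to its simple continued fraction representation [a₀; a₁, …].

[-9; 3]

-26 ÷ 3 → quotient -9, remainder 1
3 ÷ 1 → quotient 3, remainder 0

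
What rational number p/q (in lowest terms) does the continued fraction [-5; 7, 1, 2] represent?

-112/23

Work from the innermost term outward:
Start with 2.
1 + 1/(2/1) = 1 + 1/2 = 3/2
7 + 1/(3/2) = 7 + 2/3 = 23/3
-5 + 1/(23/3) = -5 + 3/23 = -112/23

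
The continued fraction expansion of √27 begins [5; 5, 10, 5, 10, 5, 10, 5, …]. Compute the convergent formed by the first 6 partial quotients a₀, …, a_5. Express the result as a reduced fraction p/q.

a_0 = 5: 5/1
a_1 = 5: 26/5
a_2 = 10: 265/51
a_3 = 5: 1351/260
a_4 = 10: 13775/2651
a_5 = 5: 70226/13515

70226/13515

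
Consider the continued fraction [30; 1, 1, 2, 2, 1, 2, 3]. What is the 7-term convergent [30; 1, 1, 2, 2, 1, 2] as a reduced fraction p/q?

1407/46

Build up convergents one term at a time:
a_0 = 30: 30/1
a_1 = 1: 31/1
a_2 = 1: 61/2
a_3 = 2: 153/5
a_4 = 2: 367/12
a_5 = 1: 520/17
a_6 = 2: 1407/46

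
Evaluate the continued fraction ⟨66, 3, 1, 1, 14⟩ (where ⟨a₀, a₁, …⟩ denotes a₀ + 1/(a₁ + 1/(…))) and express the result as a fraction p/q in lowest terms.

Start with 14.
1 + 1/(14/1) = 1 + 1/14 = 15/14
1 + 1/(15/14) = 1 + 14/15 = 29/15
3 + 1/(29/15) = 3 + 15/29 = 102/29
66 + 1/(102/29) = 66 + 29/102 = 6761/102

6761/102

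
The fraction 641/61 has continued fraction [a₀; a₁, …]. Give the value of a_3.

Apply division with remainder until the remainder is 0:
⌊641/61⌋ = 10, remainder 31
⌊61/31⌋ = 1, remainder 30
⌊31/30⌋ = 1, remainder 1
⌊30/1⌋ = 30, remainder 0

30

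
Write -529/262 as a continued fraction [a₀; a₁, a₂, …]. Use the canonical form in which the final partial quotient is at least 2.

⌊-529/262⌋ = -3, remainder 257
⌊262/257⌋ = 1, remainder 5
⌊257/5⌋ = 51, remainder 2
⌊5/2⌋ = 2, remainder 1
⌊2/1⌋ = 2, remainder 0

[-3; 1, 51, 2, 2]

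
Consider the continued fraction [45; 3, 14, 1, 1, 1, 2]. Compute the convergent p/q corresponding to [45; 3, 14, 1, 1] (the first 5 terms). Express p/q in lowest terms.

4034/89

a_0 = 45: 45/1
a_1 = 3: 136/3
a_2 = 14: 1949/43
a_3 = 1: 2085/46
a_4 = 1: 4034/89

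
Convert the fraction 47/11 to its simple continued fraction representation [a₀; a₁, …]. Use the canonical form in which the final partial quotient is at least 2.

[4; 3, 1, 2]

47 = 4·11 + 3, so a_0 = 4
11 = 3·3 + 2, so a_1 = 3
3 = 1·2 + 1, so a_2 = 1
2 = 2·1 + 0, so a_3 = 2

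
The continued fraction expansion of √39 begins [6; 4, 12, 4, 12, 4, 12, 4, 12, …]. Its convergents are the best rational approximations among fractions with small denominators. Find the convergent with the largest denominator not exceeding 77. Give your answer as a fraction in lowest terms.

a_0 = 6: 6/1  (≤ bound)
a_1 = 4: 25/4  (≤ bound)
a_2 = 12: 306/49  (≤ bound)
a_3 = 4: 1249/200  (> 77, stop)

306/49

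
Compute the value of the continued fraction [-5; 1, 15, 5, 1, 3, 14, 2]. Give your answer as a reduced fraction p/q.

-44607/10982

Work from the innermost term outward:
Start with 2.
14 + 1/(2/1) = 14 + 1/2 = 29/2
3 + 1/(29/2) = 3 + 2/29 = 89/29
1 + 1/(89/29) = 1 + 29/89 = 118/89
5 + 1/(118/89) = 5 + 89/118 = 679/118
15 + 1/(679/118) = 15 + 118/679 = 10303/679
1 + 1/(10303/679) = 1 + 679/10303 = 10982/10303
-5 + 1/(10982/10303) = -5 + 10303/10982 = -44607/10982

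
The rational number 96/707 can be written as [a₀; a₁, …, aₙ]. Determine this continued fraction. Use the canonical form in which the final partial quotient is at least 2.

96 = 0·707 + 96, so a_0 = 0
707 = 7·96 + 35, so a_1 = 7
96 = 2·35 + 26, so a_2 = 2
35 = 1·26 + 9, so a_3 = 1
26 = 2·9 + 8, so a_4 = 2
9 = 1·8 + 1, so a_5 = 1
8 = 8·1 + 0, so a_6 = 8

[0; 7, 2, 1, 2, 1, 8]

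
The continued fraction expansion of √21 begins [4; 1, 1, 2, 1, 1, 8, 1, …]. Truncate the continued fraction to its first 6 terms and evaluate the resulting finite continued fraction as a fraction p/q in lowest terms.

55/12

a_0 = 4: 4/1
a_1 = 1: 5/1
a_2 = 1: 9/2
a_3 = 2: 23/5
a_4 = 1: 32/7
a_5 = 1: 55/12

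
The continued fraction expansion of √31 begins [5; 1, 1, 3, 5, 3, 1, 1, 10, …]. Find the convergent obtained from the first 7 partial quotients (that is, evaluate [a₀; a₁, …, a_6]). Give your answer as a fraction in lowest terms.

863/155

Start with 1.
3 + 1/(1/1) = 3 + 1/1 = 4/1
5 + 1/(4/1) = 5 + 1/4 = 21/4
3 + 1/(21/4) = 3 + 4/21 = 67/21
1 + 1/(67/21) = 1 + 21/67 = 88/67
1 + 1/(88/67) = 1 + 67/88 = 155/88
5 + 1/(155/88) = 5 + 88/155 = 863/155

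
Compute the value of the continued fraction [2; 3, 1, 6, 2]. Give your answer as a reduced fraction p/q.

Start with 2.
6 + 1/(2/1) = 6 + 1/2 = 13/2
1 + 1/(13/2) = 1 + 2/13 = 15/13
3 + 1/(15/13) = 3 + 13/15 = 58/15
2 + 1/(58/15) = 2 + 15/58 = 131/58

131/58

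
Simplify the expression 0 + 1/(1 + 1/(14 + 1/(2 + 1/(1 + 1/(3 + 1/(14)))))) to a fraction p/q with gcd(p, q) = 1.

Start with 14.
3 + 1/(14/1) = 3 + 1/14 = 43/14
1 + 1/(43/14) = 1 + 14/43 = 57/43
2 + 1/(57/43) = 2 + 43/57 = 157/57
14 + 1/(157/57) = 14 + 57/157 = 2255/157
1 + 1/(2255/157) = 1 + 157/2255 = 2412/2255
0 + 1/(2412/2255) = 0 + 2255/2412 = 2255/2412

2255/2412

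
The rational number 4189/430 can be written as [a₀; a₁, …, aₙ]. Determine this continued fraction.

4189 ÷ 430 → quotient 9, remainder 319
430 ÷ 319 → quotient 1, remainder 111
319 ÷ 111 → quotient 2, remainder 97
111 ÷ 97 → quotient 1, remainder 14
97 ÷ 14 → quotient 6, remainder 13
14 ÷ 13 → quotient 1, remainder 1
13 ÷ 1 → quotient 13, remainder 0

[9; 1, 2, 1, 6, 1, 13]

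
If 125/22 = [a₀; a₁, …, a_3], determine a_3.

7

⌊125/22⌋ = 5, remainder 15
⌊22/15⌋ = 1, remainder 7
⌊15/7⌋ = 2, remainder 1
⌊7/1⌋ = 7, remainder 0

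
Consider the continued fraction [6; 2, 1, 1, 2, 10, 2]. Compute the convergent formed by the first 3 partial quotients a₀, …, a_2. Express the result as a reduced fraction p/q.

19/3

Collapse the nested fraction from the inside out:
Start with 1.
2 + 1/(1/1) = 2 + 1/1 = 3/1
6 + 1/(3/1) = 6 + 1/3 = 19/3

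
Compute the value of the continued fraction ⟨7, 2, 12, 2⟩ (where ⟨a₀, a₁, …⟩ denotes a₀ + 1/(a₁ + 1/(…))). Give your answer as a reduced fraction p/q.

Start with 2.
12 + 1/(2/1) = 12 + 1/2 = 25/2
2 + 1/(25/2) = 2 + 2/25 = 52/25
7 + 1/(52/25) = 7 + 25/52 = 389/52

389/52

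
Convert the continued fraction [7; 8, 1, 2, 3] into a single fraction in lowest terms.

619/87

Collapse the nested fraction from the inside out:
Start with 3.
2 + 1/(3/1) = 2 + 1/3 = 7/3
1 + 1/(7/3) = 1 + 3/7 = 10/7
8 + 1/(10/7) = 8 + 7/10 = 87/10
7 + 1/(87/10) = 7 + 10/87 = 619/87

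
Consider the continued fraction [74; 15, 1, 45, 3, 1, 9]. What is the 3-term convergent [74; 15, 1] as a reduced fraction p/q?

Start with 1.
15 + 1/(1/1) = 15 + 1/1 = 16/1
74 + 1/(16/1) = 74 + 1/16 = 1185/16

1185/16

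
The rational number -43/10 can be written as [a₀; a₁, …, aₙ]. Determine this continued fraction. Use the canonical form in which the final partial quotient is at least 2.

-43 ÷ 10 → quotient -5, remainder 7
10 ÷ 7 → quotient 1, remainder 3
7 ÷ 3 → quotient 2, remainder 1
3 ÷ 1 → quotient 3, remainder 0

[-5; 1, 2, 3]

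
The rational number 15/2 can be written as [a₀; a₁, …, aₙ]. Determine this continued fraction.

15 ÷ 2 → quotient 7, remainder 1
2 ÷ 1 → quotient 2, remainder 0

[7; 2]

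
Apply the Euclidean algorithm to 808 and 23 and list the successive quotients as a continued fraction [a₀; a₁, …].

Apply division with remainder until the remainder is 0:
808 = 35·23 + 3, so a_0 = 35
23 = 7·3 + 2, so a_1 = 7
3 = 1·2 + 1, so a_2 = 1
2 = 2·1 + 0, so a_3 = 2

[35; 7, 1, 2]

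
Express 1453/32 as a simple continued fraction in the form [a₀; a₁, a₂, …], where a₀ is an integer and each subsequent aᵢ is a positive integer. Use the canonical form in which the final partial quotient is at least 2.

1453 ÷ 32 → quotient 45, remainder 13
32 ÷ 13 → quotient 2, remainder 6
13 ÷ 6 → quotient 2, remainder 1
6 ÷ 1 → quotient 6, remainder 0

[45; 2, 2, 6]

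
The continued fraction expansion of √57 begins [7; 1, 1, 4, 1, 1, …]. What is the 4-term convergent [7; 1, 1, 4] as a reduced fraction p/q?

68/9

Start with 4.
1 + 1/(4/1) = 1 + 1/4 = 5/4
1 + 1/(5/4) = 1 + 4/5 = 9/5
7 + 1/(9/5) = 7 + 5/9 = 68/9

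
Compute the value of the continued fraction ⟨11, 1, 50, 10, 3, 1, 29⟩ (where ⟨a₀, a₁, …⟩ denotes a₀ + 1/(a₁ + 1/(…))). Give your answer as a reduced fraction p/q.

Starting at the tail and folding back:
Start with 29.
1 + 1/(29/1) = 1 + 1/29 = 30/29
3 + 1/(30/29) = 3 + 29/30 = 119/30
10 + 1/(119/30) = 10 + 30/119 = 1220/119
50 + 1/(1220/119) = 50 + 119/1220 = 61119/1220
1 + 1/(61119/1220) = 1 + 1220/61119 = 62339/61119
11 + 1/(62339/61119) = 11 + 61119/62339 = 746848/62339

746848/62339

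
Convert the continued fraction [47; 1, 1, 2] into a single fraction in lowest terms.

Work from the innermost term outward:
Start with 2.
1 + 1/(2/1) = 1 + 1/2 = 3/2
1 + 1/(3/2) = 1 + 2/3 = 5/3
47 + 1/(5/3) = 47 + 3/5 = 238/5

238/5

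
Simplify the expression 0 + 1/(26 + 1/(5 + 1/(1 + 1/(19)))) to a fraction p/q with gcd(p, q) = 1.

a_0 = 0: 0/1
a_1 = 26: 1/26
a_2 = 5: 5/131
a_3 = 1: 6/157
a_4 = 19: 119/3114

119/3114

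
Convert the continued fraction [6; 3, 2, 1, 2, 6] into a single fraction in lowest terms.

1083/172

Compute successive convergents:
a_0 = 6: 6/1
a_1 = 3: 19/3
a_2 = 2: 44/7
a_3 = 1: 63/10
a_4 = 2: 170/27
a_5 = 6: 1083/172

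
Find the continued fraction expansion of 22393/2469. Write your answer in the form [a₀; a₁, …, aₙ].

[9; 14, 2, 1, 4, 1, 1, 5]

22393 = 9·2469 + 172, so a_0 = 9
2469 = 14·172 + 61, so a_1 = 14
172 = 2·61 + 50, so a_2 = 2
61 = 1·50 + 11, so a_3 = 1
50 = 4·11 + 6, so a_4 = 4
11 = 1·6 + 5, so a_5 = 1
6 = 1·5 + 1, so a_6 = 1
5 = 5·1 + 0, so a_7 = 5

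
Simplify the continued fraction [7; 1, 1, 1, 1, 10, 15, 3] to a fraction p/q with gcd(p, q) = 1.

Start with 3.
15 + 1/(3/1) = 15 + 1/3 = 46/3
10 + 1/(46/3) = 10 + 3/46 = 463/46
1 + 1/(463/46) = 1 + 46/463 = 509/463
1 + 1/(509/463) = 1 + 463/509 = 972/509
1 + 1/(972/509) = 1 + 509/972 = 1481/972
1 + 1/(1481/972) = 1 + 972/1481 = 2453/1481
7 + 1/(2453/1481) = 7 + 1481/2453 = 18652/2453

18652/2453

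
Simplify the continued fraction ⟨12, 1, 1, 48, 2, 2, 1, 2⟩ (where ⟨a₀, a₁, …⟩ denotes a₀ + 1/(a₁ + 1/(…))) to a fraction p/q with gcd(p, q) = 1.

a_0 = 12: 12/1
a_1 = 1: 13/1
a_2 = 1: 25/2
a_3 = 48: 1213/97
a_4 = 2: 2451/196
a_5 = 2: 6115/489
a_6 = 1: 8566/685
a_7 = 2: 23247/1859

23247/1859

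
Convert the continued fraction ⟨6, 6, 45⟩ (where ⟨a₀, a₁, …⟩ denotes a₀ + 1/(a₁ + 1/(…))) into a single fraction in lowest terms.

Work from the innermost term outward:
Start with 45.
6 + 1/(45/1) = 6 + 1/45 = 271/45
6 + 1/(271/45) = 6 + 45/271 = 1671/271

1671/271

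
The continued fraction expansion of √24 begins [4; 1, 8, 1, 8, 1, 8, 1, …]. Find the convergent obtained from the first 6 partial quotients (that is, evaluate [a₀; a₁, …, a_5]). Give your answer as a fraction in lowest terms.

485/99

a_0 = 4: 4/1
a_1 = 1: 5/1
a_2 = 8: 44/9
a_3 = 1: 49/10
a_4 = 8: 436/89
a_5 = 1: 485/99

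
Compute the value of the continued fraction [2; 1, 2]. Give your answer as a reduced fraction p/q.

8/3

Build up convergents one term at a time:
a_0 = 2: 2/1
a_1 = 1: 3/1
a_2 = 2: 8/3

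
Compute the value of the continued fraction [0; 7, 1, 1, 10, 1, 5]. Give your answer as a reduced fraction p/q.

Start with 5.
1 + 1/(5/1) = 1 + 1/5 = 6/5
10 + 1/(6/5) = 10 + 5/6 = 65/6
1 + 1/(65/6) = 1 + 6/65 = 71/65
1 + 1/(71/65) = 1 + 65/71 = 136/71
7 + 1/(136/71) = 7 + 71/136 = 1023/136
0 + 1/(1023/136) = 0 + 136/1023 = 136/1023

136/1023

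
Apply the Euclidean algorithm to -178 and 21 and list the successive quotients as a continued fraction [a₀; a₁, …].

Run the Euclidean algorithm, recording each quotient:
-178 ÷ 21 → quotient -9, remainder 11
21 ÷ 11 → quotient 1, remainder 10
11 ÷ 10 → quotient 1, remainder 1
10 ÷ 1 → quotient 10, remainder 0

[-9; 1, 1, 10]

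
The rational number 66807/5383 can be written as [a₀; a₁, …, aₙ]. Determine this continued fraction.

[12; 2, 2, 3, 3, 13, 2, 3]

Apply division with remainder until the remainder is 0:
66807 ÷ 5383 → quotient 12, remainder 2211
5383 ÷ 2211 → quotient 2, remainder 961
2211 ÷ 961 → quotient 2, remainder 289
961 ÷ 289 → quotient 3, remainder 94
289 ÷ 94 → quotient 3, remainder 7
94 ÷ 7 → quotient 13, remainder 3
7 ÷ 3 → quotient 2, remainder 1
3 ÷ 1 → quotient 3, remainder 0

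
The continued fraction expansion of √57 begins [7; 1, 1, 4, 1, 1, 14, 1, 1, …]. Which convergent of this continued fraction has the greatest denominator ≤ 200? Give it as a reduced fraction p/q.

List convergents until the denominator exceeds the bound:
a_0 = 7: 7/1  (≤ bound)
a_1 = 1: 8/1  (≤ bound)
a_2 = 1: 15/2  (≤ bound)
a_3 = 4: 68/9  (≤ bound)
a_4 = 1: 83/11  (≤ bound)
a_5 = 1: 151/20  (≤ bound)
a_6 = 14: 2197/291  (> 200, stop)

151/20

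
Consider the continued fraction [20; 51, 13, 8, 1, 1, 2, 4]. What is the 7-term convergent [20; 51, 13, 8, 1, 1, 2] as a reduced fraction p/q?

576704/28807

Start with 2.
1 + 1/(2/1) = 1 + 1/2 = 3/2
1 + 1/(3/2) = 1 + 2/3 = 5/3
8 + 1/(5/3) = 8 + 3/5 = 43/5
13 + 1/(43/5) = 13 + 5/43 = 564/43
51 + 1/(564/43) = 51 + 43/564 = 28807/564
20 + 1/(28807/564) = 20 + 564/28807 = 576704/28807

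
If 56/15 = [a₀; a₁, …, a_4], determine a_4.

⌊56/15⌋ = 3, remainder 11
⌊15/11⌋ = 1, remainder 4
⌊11/4⌋ = 2, remainder 3
⌊4/3⌋ = 1, remainder 1
⌊3/1⌋ = 3, remainder 0

3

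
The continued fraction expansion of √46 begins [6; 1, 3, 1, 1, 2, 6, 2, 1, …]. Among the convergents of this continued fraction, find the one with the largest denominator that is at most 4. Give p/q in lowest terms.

List convergents until the denominator exceeds the bound:
a_0 = 6: 6/1  (≤ bound)
a_1 = 1: 7/1  (≤ bound)
a_2 = 3: 27/4  (≤ bound)
a_3 = 1: 34/5  (> 4, stop)

27/4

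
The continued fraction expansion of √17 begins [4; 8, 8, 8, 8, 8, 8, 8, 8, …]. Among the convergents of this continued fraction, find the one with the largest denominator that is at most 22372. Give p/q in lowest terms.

List convergents until the denominator exceeds the bound:
a_0 = 4: 4/1  (≤ bound)
a_1 = 8: 33/8  (≤ bound)
a_2 = 8: 268/65  (≤ bound)
a_3 = 8: 2177/528  (≤ bound)
a_4 = 8: 17684/4289  (≤ bound)
a_5 = 8: 143649/34840  (> 22372, stop)

17684/4289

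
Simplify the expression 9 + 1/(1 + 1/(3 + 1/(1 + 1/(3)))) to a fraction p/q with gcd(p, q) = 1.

Start with 3.
1 + 1/(3/1) = 1 + 1/3 = 4/3
3 + 1/(4/3) = 3 + 3/4 = 15/4
1 + 1/(15/4) = 1 + 4/15 = 19/15
9 + 1/(19/15) = 9 + 15/19 = 186/19

186/19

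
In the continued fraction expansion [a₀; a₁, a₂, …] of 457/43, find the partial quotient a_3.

457 ÷ 43 → quotient 10, remainder 27
43 ÷ 27 → quotient 1, remainder 16
27 ÷ 16 → quotient 1, remainder 11
16 ÷ 11 → quotient 1, remainder 5

1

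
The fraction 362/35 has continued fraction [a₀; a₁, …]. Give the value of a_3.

362 = 10·35 + 12, so a_0 = 10
35 = 2·12 + 11, so a_1 = 2
12 = 1·11 + 1, so a_2 = 1
11 = 11·1 + 0, so a_3 = 11

11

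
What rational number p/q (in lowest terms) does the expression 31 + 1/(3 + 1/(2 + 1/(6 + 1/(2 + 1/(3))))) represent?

10513/336

Collapse the nested fraction from the inside out:
Start with 3.
2 + 1/(3/1) = 2 + 1/3 = 7/3
6 + 1/(7/3) = 6 + 3/7 = 45/7
2 + 1/(45/7) = 2 + 7/45 = 97/45
3 + 1/(97/45) = 3 + 45/97 = 336/97
31 + 1/(336/97) = 31 + 97/336 = 10513/336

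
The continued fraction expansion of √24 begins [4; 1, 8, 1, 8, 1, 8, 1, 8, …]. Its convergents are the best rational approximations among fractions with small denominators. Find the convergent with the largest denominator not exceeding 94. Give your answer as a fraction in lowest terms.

List convergents until the denominator exceeds the bound:
a_0 = 4: 4/1  (≤ bound)
a_1 = 1: 5/1  (≤ bound)
a_2 = 8: 44/9  (≤ bound)
a_3 = 1: 49/10  (≤ bound)
a_4 = 8: 436/89  (≤ bound)
a_5 = 1: 485/99  (> 94, stop)

436/89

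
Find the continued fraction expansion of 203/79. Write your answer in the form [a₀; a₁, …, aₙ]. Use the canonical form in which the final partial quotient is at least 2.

[2; 1, 1, 3, 11]

Run the Euclidean algorithm, recording each quotient:
203 ÷ 79 → quotient 2, remainder 45
79 ÷ 45 → quotient 1, remainder 34
45 ÷ 34 → quotient 1, remainder 11
34 ÷ 11 → quotient 3, remainder 1
11 ÷ 1 → quotient 11, remainder 0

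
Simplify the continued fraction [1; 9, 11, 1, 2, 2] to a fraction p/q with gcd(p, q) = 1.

827/745

Collapse the nested fraction from the inside out:
Start with 2.
2 + 1/(2/1) = 2 + 1/2 = 5/2
1 + 1/(5/2) = 1 + 2/5 = 7/5
11 + 1/(7/5) = 11 + 5/7 = 82/7
9 + 1/(82/7) = 9 + 7/82 = 745/82
1 + 1/(745/82) = 1 + 82/745 = 827/745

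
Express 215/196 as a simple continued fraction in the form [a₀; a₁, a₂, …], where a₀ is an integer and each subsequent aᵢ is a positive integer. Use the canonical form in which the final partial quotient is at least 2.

[1; 10, 3, 6]

⌊215/196⌋ = 1, remainder 19
⌊196/19⌋ = 10, remainder 6
⌊19/6⌋ = 3, remainder 1
⌊6/1⌋ = 6, remainder 0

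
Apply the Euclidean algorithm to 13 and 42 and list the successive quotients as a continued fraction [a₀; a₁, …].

⌊13/42⌋ = 0, remainder 13
⌊42/13⌋ = 3, remainder 3
⌊13/3⌋ = 4, remainder 1
⌊3/1⌋ = 3, remainder 0

[0; 3, 4, 3]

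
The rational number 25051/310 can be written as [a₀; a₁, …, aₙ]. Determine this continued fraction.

[80; 1, 4, 3, 1, 14]

Apply division with remainder until the remainder is 0:
25051 = 80·310 + 251, so a_0 = 80
310 = 1·251 + 59, so a_1 = 1
251 = 4·59 + 15, so a_2 = 4
59 = 3·15 + 14, so a_3 = 3
15 = 1·14 + 1, so a_4 = 1
14 = 14·1 + 0, so a_5 = 14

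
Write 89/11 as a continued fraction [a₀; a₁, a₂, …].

Apply division with remainder until the remainder is 0:
89 ÷ 11 → quotient 8, remainder 1
11 ÷ 1 → quotient 11, remainder 0

[8; 11]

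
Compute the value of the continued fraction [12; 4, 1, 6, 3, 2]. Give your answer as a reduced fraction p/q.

3027/248

a_0 = 12: 12/1
a_1 = 4: 49/4
a_2 = 1: 61/5
a_3 = 6: 415/34
a_4 = 3: 1306/107
a_5 = 2: 3027/248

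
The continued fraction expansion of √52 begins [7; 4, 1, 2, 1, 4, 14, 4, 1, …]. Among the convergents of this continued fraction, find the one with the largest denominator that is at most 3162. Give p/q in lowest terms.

a_0 = 7: 7/1  (≤ bound)
a_1 = 4: 29/4  (≤ bound)
a_2 = 1: 36/5  (≤ bound)
a_3 = 2: 101/14  (≤ bound)
a_4 = 1: 137/19  (≤ bound)
a_5 = 4: 649/90  (≤ bound)
a_6 = 14: 9223/1279  (≤ bound)
a_7 = 4: 37541/5206  (> 3162, stop)

9223/1279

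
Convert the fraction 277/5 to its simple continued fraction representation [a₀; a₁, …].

[55; 2, 2]

277 = 55·5 + 2, so a_0 = 55
5 = 2·2 + 1, so a_1 = 2
2 = 2·1 + 0, so a_2 = 2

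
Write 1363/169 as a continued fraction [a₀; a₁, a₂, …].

[8; 15, 2, 1, 3]

Apply division with remainder until the remainder is 0:
1363 ÷ 169 → quotient 8, remainder 11
169 ÷ 11 → quotient 15, remainder 4
11 ÷ 4 → quotient 2, remainder 3
4 ÷ 3 → quotient 1, remainder 1
3 ÷ 1 → quotient 3, remainder 0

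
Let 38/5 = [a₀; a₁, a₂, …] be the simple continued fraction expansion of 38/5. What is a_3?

2

Run the Euclidean algorithm, recording each quotient:
⌊38/5⌋ = 7, remainder 3
⌊5/3⌋ = 1, remainder 2
⌊3/2⌋ = 1, remainder 1
⌊2/1⌋ = 2, remainder 0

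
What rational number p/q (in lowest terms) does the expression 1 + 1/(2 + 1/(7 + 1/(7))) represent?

Collapse the nested fraction from the inside out:
Start with 7.
7 + 1/(7/1) = 7 + 1/7 = 50/7
2 + 1/(50/7) = 2 + 7/50 = 107/50
1 + 1/(107/50) = 1 + 50/107 = 157/107

157/107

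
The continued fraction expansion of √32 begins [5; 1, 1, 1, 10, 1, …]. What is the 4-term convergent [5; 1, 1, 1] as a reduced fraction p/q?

a_0 = 5: 5/1
a_1 = 1: 6/1
a_2 = 1: 11/2
a_3 = 1: 17/3

17/3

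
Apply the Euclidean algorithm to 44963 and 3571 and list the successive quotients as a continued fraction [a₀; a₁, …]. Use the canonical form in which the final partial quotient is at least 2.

44963 ÷ 3571 → quotient 12, remainder 2111
3571 ÷ 2111 → quotient 1, remainder 1460
2111 ÷ 1460 → quotient 1, remainder 651
1460 ÷ 651 → quotient 2, remainder 158
651 ÷ 158 → quotient 4, remainder 19
158 ÷ 19 → quotient 8, remainder 6
19 ÷ 6 → quotient 3, remainder 1
6 ÷ 1 → quotient 6, remainder 0

[12; 1, 1, 2, 4, 8, 3, 6]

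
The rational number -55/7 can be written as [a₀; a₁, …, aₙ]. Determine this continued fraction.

[-8; 7]

⌊-55/7⌋ = -8, remainder 1
⌊7/1⌋ = 7, remainder 0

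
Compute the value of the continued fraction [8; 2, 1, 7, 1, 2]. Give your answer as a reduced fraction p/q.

626/75

Compute successive convergents:
a_0 = 8: 8/1
a_1 = 2: 17/2
a_2 = 1: 25/3
a_3 = 7: 192/23
a_4 = 1: 217/26
a_5 = 2: 626/75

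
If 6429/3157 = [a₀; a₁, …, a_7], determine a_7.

6429 = 2·3157 + 115, so a_0 = 2
3157 = 27·115 + 52, so a_1 = 27
115 = 2·52 + 11, so a_2 = 2
52 = 4·11 + 8, so a_3 = 4
11 = 1·8 + 3, so a_4 = 1
8 = 2·3 + 2, so a_5 = 2
3 = 1·2 + 1, so a_6 = 1
2 = 2·1 + 0, so a_7 = 2

2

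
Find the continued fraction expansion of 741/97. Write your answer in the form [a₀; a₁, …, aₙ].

[7; 1, 1, 1, 3, 2, 1, 2]

Run the Euclidean algorithm, recording each quotient:
⌊741/97⌋ = 7, remainder 62
⌊97/62⌋ = 1, remainder 35
⌊62/35⌋ = 1, remainder 27
⌊35/27⌋ = 1, remainder 8
⌊27/8⌋ = 3, remainder 3
⌊8/3⌋ = 2, remainder 2
⌊3/2⌋ = 1, remainder 1
⌊2/1⌋ = 2, remainder 0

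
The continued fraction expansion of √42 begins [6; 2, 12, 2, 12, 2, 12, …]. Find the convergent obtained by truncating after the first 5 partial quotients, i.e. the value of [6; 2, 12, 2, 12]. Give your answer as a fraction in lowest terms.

Start with 12.
2 + 1/(12/1) = 2 + 1/12 = 25/12
12 + 1/(25/12) = 12 + 12/25 = 312/25
2 + 1/(312/25) = 2 + 25/312 = 649/312
6 + 1/(649/312) = 6 + 312/649 = 4206/649

4206/649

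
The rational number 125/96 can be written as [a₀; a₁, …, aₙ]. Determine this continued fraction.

[1; 3, 3, 4, 2]

⌊125/96⌋ = 1, remainder 29
⌊96/29⌋ = 3, remainder 9
⌊29/9⌋ = 3, remainder 2
⌊9/2⌋ = 4, remainder 1
⌊2/1⌋ = 2, remainder 0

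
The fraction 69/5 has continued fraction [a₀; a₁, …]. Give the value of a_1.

1

Apply division with remainder until the remainder is 0:
69 = 13·5 + 4, so a_0 = 13
5 = 1·4 + 1, so a_1 = 1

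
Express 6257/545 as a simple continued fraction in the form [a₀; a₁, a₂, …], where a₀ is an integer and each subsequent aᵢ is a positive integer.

Repeatedly divide and take the remainder:
6257 ÷ 545 → quotient 11, remainder 262
545 ÷ 262 → quotient 2, remainder 21
262 ÷ 21 → quotient 12, remainder 10
21 ÷ 10 → quotient 2, remainder 1
10 ÷ 1 → quotient 10, remainder 0

[11; 2, 12, 2, 10]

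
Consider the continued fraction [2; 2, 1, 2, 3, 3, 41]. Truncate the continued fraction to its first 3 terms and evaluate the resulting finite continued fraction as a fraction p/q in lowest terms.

7/3

Compute successive convergents:
a_0 = 2: 2/1
a_1 = 2: 5/2
a_2 = 1: 7/3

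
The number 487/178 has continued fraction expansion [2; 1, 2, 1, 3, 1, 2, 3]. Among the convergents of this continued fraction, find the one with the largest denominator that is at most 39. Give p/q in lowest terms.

52/19

List convergents until the denominator exceeds the bound:
a_0 = 2: 2/1  (≤ bound)
a_1 = 1: 3/1  (≤ bound)
a_2 = 2: 8/3  (≤ bound)
a_3 = 1: 11/4  (≤ bound)
a_4 = 3: 41/15  (≤ bound)
a_5 = 1: 52/19  (≤ bound)
a_6 = 2: 145/53  (> 39, stop)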